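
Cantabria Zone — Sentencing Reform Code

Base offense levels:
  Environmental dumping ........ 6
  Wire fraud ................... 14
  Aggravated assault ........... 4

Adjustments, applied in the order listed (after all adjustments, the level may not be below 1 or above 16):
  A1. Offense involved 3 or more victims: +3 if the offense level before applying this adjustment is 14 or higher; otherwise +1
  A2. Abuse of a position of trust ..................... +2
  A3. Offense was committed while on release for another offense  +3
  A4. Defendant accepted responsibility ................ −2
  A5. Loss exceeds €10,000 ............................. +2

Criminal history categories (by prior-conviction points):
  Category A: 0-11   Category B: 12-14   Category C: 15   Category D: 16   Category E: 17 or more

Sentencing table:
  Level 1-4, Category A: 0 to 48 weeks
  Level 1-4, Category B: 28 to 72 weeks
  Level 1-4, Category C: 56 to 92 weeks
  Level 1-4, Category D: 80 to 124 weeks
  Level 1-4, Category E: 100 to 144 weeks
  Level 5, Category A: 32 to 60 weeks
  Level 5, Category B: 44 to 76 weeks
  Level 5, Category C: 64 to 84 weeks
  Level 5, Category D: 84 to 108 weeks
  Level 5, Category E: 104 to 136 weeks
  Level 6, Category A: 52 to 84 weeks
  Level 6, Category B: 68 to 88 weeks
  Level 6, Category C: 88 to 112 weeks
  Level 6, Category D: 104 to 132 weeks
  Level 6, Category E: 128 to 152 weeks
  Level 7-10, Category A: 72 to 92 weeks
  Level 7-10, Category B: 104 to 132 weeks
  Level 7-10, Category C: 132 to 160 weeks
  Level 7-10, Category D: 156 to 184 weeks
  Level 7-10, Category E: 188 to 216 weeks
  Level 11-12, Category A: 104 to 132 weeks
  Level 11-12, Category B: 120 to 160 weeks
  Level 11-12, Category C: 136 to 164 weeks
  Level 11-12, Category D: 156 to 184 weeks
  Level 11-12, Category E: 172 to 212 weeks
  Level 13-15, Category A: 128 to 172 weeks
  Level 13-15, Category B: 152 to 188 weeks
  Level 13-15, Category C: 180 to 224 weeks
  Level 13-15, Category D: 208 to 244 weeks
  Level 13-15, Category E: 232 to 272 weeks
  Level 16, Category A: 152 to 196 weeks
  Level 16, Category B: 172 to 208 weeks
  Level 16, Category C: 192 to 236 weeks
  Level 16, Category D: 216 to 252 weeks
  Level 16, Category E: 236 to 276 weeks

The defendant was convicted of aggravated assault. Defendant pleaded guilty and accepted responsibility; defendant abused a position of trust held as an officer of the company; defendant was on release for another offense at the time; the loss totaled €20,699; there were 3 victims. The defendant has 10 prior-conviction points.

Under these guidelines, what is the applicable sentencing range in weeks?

72-92 weeks

Base offense level for aggravated assault: 4.
A1 applies (level before this adjustment is 4 < 14, so +1): 4 + 1 = 5.
A2 applies: 5 + 2 = 7.
A3 applies: 7 + 3 = 10.
A4 applies: 10 − 2 = 8.
A5 applies: 8 + 2 = 10.
Final offense level: 10.
Criminal history: 10 prior points → Category A (0-11).
Level 10 falls in the 7-10 band.
Grid: Level 7-10 × Category A = 72-92 weeks.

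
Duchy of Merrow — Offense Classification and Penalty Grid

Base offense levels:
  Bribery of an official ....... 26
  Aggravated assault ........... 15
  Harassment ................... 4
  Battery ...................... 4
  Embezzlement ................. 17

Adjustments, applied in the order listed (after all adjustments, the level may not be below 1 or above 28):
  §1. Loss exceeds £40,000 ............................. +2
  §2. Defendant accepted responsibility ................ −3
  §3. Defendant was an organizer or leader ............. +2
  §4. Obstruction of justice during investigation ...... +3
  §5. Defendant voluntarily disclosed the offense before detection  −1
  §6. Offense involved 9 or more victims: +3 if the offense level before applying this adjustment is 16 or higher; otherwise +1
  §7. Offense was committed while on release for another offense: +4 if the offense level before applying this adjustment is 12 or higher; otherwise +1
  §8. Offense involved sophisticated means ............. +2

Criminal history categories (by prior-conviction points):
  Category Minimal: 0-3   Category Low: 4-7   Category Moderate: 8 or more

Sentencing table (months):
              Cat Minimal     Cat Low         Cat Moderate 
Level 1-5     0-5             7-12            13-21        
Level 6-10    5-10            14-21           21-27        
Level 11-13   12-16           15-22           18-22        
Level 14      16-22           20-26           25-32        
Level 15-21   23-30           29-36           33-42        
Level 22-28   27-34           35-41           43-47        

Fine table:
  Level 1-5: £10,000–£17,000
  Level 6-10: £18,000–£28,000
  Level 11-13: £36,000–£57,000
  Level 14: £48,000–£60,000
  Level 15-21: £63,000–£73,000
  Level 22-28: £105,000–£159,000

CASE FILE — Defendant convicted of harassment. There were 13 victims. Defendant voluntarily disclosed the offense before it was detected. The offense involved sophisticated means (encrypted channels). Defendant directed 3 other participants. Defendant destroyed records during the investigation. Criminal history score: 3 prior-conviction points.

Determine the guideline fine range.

£36,000–£57,000

Base offense level for harassment: 4.
§3 applies: 4 + 2 = 6.
§4 applies: 6 + 3 = 9.
§5 applies: 9 − 1 = 8.
§6 applies (level before this adjustment is 8 < 16, so +1): 8 + 1 = 9.
§8 applies: 9 + 2 = 11.
Final offense level: 11.
Level 11 falls in the 11-13 band.
Fine table: Level 11-13 → £36,000–£57,000.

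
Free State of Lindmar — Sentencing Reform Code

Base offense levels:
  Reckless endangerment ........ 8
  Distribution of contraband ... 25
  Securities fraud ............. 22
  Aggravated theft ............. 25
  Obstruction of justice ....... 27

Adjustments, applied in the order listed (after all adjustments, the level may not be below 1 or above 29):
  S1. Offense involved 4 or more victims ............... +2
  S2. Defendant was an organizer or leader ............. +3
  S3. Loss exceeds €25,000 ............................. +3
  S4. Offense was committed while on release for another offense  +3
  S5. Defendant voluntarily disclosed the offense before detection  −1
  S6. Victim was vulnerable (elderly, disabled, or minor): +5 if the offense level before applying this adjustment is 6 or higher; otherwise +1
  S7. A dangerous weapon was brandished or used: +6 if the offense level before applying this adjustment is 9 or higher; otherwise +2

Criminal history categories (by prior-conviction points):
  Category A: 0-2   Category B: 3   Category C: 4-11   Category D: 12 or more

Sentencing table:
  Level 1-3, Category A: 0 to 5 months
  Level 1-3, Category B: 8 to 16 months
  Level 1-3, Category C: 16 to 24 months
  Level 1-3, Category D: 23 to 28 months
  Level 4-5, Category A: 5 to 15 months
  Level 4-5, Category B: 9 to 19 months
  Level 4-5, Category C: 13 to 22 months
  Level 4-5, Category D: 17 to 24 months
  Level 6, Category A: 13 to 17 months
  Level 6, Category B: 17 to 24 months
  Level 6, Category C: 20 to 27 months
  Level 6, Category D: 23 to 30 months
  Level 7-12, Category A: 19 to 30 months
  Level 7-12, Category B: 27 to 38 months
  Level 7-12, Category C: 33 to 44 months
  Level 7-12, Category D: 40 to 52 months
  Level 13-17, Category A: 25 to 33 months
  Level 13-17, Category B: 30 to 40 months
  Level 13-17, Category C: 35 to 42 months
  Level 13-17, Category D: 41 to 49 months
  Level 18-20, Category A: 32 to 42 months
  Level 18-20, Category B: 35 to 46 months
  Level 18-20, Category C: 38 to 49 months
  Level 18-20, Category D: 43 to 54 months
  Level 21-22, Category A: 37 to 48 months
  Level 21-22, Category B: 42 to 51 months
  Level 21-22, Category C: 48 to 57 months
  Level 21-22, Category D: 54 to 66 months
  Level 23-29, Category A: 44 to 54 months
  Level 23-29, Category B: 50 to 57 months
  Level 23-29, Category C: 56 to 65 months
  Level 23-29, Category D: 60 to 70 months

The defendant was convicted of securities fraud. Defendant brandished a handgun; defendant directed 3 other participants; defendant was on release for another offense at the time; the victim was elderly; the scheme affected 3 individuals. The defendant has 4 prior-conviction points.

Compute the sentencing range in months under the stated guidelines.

Base offense level for securities fraud: 22.
S2 applies: 22 + 3 = 25.
S3 does not apply.
S4 applies: 25 + 3 = 28.
S6 applies (level before this adjustment is 28 ≥ 6, so +5): 28 + 5 = 33.
S7 applies (level before this adjustment is 33 ≥ 9, so +6): 33 + 6 = 39.
Level 39 exceeds the maximum of 29; capped at 29.
Final offense level: 29.
Criminal history: 4 prior points → Category C (4-11).
Level 29 falls in the 23-29 band.
Grid: Level 23-29 × Category C = 56-65 months.

56-65 months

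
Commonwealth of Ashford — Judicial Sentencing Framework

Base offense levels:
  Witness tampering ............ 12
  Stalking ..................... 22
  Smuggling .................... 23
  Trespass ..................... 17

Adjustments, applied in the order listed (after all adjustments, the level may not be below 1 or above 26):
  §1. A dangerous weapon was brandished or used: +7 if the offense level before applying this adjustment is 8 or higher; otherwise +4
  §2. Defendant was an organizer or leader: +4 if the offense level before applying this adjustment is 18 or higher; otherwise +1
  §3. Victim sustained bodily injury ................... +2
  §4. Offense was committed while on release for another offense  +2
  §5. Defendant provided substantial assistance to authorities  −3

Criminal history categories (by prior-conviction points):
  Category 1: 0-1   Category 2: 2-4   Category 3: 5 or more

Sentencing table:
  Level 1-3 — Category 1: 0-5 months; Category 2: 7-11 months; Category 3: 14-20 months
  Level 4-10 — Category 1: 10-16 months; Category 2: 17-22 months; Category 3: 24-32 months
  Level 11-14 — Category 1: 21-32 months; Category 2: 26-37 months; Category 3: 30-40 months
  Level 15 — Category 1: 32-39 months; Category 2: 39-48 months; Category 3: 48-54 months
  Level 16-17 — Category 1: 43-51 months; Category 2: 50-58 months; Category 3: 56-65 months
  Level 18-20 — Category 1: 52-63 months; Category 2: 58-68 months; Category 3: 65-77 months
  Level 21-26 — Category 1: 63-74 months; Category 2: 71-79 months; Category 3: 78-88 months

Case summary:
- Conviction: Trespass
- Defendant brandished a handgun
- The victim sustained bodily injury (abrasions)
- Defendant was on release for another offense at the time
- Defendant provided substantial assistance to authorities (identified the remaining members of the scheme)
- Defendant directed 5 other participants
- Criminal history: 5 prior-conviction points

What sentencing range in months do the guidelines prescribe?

78-88 months

Base offense level for trespass: 17.
§1 applies (level before this adjustment is 17 ≥ 8, so +7): 17 + 7 = 24.
§2 applies (level before this adjustment is 24 ≥ 18, so +4): 24 + 4 = 28.
§3 applies: 28 + 2 = 30.
§4 applies: 30 + 2 = 32.
§5 applies: 32 − 3 = 29.
Level 29 exceeds the maximum of 26; capped at 26.
Final offense level: 26.
Criminal history: 5 prior points → Category 3 (5+).
Level 26 falls in the 21-26 band.
Grid: Level 21-26 × Category 3 = 78-88 months.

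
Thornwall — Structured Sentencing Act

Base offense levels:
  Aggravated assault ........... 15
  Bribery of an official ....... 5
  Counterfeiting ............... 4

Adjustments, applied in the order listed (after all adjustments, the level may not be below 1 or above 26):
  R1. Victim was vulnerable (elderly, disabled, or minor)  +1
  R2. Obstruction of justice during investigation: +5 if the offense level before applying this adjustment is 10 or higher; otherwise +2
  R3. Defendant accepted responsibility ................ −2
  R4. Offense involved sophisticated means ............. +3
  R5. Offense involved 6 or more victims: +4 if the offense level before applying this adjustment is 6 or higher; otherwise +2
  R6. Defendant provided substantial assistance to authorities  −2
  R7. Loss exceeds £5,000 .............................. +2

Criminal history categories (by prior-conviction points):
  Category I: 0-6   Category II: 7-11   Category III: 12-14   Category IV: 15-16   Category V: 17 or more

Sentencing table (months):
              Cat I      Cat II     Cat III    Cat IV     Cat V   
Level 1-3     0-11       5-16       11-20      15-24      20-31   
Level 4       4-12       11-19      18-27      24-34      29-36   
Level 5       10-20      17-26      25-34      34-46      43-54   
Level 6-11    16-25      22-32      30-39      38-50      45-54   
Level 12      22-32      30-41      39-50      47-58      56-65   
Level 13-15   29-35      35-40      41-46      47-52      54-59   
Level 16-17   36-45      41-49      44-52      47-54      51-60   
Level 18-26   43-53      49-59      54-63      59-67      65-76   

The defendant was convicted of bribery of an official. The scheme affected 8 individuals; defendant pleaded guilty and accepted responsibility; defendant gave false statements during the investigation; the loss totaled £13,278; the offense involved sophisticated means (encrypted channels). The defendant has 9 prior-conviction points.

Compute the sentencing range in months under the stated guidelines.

Base offense level for bribery of an official: 5.
R1 does not apply.
R2 applies (level before this adjustment is 5 < 10, so +2): 5 + 2 = 7.
R3 applies: 7 − 2 = 5.
R4 applies: 5 + 3 = 8.
R5 applies (level before this adjustment is 8 ≥ 6, so +4): 8 + 4 = 12.
R6 does not apply.
R7 applies: 12 + 2 = 14.
Final offense level: 14.
Criminal history: 9 prior points → Category II (7-11).
Level 14 falls in the 13-15 band.
Grid: Level 13-15 × Category II = 35-40 months.

35-40 months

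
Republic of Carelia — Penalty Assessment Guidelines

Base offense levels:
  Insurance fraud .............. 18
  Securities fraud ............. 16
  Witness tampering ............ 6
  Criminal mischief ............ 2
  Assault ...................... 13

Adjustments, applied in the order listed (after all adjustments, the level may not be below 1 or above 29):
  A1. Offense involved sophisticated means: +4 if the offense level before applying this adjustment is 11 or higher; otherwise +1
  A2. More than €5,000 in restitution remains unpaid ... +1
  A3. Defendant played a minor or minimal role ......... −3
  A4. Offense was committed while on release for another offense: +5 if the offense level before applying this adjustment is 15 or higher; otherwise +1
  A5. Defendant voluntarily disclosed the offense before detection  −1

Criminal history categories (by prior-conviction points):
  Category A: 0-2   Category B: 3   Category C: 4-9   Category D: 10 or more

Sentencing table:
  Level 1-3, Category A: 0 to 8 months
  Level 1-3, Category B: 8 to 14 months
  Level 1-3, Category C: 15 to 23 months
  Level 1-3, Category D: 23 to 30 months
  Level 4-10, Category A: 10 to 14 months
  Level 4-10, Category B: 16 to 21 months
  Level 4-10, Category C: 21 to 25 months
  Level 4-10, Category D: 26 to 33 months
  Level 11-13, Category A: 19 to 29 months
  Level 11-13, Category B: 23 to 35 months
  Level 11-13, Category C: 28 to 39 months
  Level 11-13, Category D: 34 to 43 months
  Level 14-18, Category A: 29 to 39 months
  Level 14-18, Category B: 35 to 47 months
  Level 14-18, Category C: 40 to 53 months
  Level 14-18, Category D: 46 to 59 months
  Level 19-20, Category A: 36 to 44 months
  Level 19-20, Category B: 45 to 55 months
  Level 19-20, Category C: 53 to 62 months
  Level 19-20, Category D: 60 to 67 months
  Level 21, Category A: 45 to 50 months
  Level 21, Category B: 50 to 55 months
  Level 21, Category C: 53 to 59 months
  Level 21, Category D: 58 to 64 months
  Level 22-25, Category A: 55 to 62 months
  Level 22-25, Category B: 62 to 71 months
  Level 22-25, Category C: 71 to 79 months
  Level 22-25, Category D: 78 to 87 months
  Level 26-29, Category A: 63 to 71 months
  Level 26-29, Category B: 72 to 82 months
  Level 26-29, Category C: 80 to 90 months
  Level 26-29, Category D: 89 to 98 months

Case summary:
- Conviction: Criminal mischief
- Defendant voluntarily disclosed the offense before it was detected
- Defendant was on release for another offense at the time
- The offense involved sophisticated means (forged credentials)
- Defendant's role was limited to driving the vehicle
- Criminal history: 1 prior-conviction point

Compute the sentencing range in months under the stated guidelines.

0-8 months

Base offense level for criminal mischief: 2.
A1 applies (level before this adjustment is 2 < 11, so +1): 2 + 1 = 3.
A2 does not apply.
A3 applies: 3 − 3 = 0.
A4 applies (level before this adjustment is 0 < 15, so +1): 0 + 1 = 1.
A5 applies: 1 − 1 = 0.
Level 0 is below the minimum of 1; floored at 1.
Final offense level: 1.
Criminal history: 1 prior point → Category A (0-2).
Level 1 falls in the 1-3 band.
Grid: Level 1-3 × Category A = 0-8 months.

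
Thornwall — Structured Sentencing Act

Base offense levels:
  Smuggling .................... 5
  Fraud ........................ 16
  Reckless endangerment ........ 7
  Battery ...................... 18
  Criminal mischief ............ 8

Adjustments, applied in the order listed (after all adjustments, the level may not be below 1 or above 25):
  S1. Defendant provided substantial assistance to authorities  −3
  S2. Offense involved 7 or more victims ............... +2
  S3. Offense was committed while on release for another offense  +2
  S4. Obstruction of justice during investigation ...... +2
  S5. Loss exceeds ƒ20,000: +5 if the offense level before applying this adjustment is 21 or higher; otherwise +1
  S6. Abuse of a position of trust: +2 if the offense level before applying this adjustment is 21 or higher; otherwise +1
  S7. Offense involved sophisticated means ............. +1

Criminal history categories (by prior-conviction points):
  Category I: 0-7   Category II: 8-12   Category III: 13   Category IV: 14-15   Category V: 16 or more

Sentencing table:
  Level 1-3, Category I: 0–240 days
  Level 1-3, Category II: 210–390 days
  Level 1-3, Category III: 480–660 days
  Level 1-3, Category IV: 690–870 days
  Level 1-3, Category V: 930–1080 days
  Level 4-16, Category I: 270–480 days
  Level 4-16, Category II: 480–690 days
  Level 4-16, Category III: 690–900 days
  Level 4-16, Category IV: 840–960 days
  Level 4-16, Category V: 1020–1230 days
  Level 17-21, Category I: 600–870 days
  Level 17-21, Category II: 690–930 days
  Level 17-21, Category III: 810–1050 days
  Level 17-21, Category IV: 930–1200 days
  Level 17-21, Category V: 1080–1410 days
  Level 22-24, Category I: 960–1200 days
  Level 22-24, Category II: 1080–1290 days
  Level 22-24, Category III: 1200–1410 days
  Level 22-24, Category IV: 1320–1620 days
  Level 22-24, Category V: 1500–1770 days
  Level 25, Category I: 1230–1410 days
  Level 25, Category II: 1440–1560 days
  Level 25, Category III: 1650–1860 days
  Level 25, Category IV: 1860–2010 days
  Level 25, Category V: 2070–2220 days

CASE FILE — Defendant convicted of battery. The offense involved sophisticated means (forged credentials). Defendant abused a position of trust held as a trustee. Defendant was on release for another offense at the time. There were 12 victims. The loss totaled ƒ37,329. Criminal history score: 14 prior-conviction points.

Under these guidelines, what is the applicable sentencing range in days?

Base offense level for battery: 18.
S1 does not apply.
S2 applies: 18 + 2 = 20.
S3 applies: 20 + 2 = 22.
S4 does not apply.
S5 applies (level before this adjustment is 22 ≥ 21, so +5): 22 + 5 = 27.
S6 applies (level before this adjustment is 27 ≥ 21, so +2): 27 + 2 = 29.
S7 applies: 29 + 1 = 30.
Level 30 exceeds the maximum of 25; capped at 25.
Final offense level: 25.
Criminal history: 14 prior points → Category IV (14-15).
Level 25 falls in the 25 band.
Grid: Level 25 × Category IV = 1860-2010 days.

1860-2010 days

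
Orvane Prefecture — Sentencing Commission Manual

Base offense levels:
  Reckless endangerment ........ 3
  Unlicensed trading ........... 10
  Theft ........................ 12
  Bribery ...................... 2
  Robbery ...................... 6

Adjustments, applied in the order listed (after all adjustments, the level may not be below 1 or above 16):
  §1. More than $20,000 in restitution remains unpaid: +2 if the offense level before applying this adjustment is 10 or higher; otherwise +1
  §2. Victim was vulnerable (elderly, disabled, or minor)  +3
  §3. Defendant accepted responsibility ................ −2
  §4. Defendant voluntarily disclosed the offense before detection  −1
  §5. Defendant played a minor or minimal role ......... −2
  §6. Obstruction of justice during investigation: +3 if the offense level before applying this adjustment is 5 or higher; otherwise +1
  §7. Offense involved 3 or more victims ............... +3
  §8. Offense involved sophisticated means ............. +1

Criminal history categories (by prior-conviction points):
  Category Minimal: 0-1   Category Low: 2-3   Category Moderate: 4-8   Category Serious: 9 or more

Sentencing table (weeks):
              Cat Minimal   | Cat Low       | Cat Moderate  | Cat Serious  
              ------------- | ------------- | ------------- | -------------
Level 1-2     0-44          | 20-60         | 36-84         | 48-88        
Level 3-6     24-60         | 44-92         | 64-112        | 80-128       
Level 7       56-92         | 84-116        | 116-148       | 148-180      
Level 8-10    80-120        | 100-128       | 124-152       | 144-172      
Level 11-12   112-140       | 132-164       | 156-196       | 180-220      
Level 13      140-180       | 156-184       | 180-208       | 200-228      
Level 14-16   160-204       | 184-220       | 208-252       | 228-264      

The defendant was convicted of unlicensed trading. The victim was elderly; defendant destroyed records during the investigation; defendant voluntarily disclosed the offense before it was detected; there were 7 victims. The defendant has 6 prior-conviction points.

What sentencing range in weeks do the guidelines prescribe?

208-252 weeks

Base offense level for unlicensed trading: 10.
§1 does not apply.
§2 applies: 10 + 3 = 13.
§3 does not apply.
§4 applies: 13 − 1 = 12.
§6 applies (level before this adjustment is 12 ≥ 5, so +3): 12 + 3 = 15.
§7 applies: 15 + 3 = 18.
§8 does not apply.
Level 18 exceeds the maximum of 16; capped at 16.
Final offense level: 16.
Criminal history: 6 prior points → Category Moderate (4-8).
Level 16 falls in the 14-16 band.
Grid: Level 14-16 × Category Moderate = 208-252 weeks.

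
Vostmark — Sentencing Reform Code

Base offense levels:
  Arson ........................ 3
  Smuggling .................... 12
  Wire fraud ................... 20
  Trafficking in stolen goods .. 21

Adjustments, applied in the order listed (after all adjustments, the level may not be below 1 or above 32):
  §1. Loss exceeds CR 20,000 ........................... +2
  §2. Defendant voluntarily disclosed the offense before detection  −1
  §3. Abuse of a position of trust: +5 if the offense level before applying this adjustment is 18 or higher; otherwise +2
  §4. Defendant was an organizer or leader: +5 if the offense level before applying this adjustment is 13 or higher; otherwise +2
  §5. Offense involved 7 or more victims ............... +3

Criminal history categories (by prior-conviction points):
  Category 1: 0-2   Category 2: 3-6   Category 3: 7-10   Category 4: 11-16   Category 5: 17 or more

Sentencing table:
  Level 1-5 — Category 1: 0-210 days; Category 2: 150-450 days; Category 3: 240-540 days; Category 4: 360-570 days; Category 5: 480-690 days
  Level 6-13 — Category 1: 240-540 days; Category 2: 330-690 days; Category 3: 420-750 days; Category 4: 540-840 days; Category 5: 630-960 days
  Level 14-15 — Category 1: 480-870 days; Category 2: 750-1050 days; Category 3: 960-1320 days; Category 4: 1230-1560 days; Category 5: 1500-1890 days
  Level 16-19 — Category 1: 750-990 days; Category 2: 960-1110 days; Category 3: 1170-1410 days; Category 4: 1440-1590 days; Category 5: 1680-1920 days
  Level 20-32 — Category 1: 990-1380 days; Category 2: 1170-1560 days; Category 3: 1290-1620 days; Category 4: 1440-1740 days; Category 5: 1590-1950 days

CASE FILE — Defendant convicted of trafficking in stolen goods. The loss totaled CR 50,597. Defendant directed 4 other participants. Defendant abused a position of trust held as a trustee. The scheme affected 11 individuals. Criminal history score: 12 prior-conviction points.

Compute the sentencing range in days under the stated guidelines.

1440-1740 days

Base offense level for trafficking in stolen goods: 21.
§1 applies: 21 + 2 = 23.
§2 does not apply.
§3 applies (level before this adjustment is 23 ≥ 18, so +5): 23 + 5 = 28.
§4 applies (level before this adjustment is 28 ≥ 13, so +5): 28 + 5 = 33.
§5 applies: 33 + 3 = 36.
Level 36 exceeds the maximum of 32; capped at 32.
Final offense level: 32.
Criminal history: 12 prior points → Category 4 (11-16).
Level 32 falls in the 20-32 band.
Grid: Level 20-32 × Category 4 = 1440-1740 days.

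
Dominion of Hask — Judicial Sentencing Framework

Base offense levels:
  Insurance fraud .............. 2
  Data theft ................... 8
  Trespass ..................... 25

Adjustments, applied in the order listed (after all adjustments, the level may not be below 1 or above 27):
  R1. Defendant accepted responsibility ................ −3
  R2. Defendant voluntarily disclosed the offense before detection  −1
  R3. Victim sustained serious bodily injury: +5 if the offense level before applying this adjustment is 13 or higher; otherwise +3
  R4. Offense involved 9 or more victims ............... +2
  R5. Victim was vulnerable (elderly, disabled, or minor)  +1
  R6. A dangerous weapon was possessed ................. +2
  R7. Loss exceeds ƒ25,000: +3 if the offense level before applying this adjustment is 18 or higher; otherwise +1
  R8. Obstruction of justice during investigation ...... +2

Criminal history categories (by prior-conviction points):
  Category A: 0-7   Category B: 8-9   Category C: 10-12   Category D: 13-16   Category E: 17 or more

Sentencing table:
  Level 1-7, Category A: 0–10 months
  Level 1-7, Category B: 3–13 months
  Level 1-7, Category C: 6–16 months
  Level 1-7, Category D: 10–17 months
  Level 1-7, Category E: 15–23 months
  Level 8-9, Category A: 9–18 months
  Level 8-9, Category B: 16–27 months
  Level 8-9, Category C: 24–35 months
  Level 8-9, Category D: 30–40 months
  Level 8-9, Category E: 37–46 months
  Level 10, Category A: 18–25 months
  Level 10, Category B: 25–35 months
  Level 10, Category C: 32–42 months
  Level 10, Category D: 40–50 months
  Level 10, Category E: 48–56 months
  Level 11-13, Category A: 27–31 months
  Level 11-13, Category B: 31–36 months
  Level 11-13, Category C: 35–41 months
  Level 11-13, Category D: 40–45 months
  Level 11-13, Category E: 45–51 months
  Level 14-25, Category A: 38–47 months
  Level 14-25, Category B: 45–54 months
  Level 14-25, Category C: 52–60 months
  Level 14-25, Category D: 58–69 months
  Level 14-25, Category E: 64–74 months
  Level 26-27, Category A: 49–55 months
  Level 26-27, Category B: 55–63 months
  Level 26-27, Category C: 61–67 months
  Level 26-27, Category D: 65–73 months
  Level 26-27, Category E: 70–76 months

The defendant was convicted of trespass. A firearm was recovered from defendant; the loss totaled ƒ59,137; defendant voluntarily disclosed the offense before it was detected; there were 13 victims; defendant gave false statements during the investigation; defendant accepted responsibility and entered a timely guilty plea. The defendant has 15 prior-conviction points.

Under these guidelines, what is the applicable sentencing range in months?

Base offense level for trespass: 25.
R1 applies: 25 − 3 = 22.
R2 applies: 22 − 1 = 21.
R3 does not apply.
R4 applies: 21 + 2 = 23.
R5 does not apply.
R6 applies: 23 + 2 = 25.
R7 applies (level before this adjustment is 25 ≥ 18, so +3): 25 + 3 = 28.
R8 applies: 28 + 2 = 30.
Level 30 exceeds the maximum of 27; capped at 27.
Final offense level: 27.
Criminal history: 15 prior points → Category D (13-16).
Level 27 falls in the 26-27 band.
Grid: Level 26-27 × Category D = 65-73 months.

65-73 months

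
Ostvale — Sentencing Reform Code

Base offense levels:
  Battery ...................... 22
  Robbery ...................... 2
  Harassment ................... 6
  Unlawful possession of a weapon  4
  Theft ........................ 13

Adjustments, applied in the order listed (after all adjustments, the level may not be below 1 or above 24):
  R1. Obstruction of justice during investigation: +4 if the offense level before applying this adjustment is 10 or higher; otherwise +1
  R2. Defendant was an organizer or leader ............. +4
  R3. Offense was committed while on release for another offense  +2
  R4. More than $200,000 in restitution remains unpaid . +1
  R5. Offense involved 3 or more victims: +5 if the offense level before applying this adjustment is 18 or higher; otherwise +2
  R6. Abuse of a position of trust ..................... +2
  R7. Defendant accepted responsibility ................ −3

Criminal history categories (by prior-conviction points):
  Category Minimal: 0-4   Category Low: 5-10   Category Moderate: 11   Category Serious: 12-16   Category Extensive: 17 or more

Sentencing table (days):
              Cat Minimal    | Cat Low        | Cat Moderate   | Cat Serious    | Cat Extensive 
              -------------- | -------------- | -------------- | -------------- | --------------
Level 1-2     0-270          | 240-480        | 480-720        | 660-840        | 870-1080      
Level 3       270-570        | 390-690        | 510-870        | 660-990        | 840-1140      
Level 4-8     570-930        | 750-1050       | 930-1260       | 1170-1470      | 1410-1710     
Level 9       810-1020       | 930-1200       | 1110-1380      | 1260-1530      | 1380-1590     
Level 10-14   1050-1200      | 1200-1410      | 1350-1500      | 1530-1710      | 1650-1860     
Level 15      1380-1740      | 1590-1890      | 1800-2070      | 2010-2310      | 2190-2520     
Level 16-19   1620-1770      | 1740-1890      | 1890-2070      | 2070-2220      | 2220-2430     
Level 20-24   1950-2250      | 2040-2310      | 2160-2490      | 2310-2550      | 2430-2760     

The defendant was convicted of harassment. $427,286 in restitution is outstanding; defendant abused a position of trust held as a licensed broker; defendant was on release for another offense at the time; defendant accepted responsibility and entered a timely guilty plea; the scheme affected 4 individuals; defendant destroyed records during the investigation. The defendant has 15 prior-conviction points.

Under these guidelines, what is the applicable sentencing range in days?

Base offense level for harassment: 6.
R1 applies (level before this adjustment is 6 < 10, so +1): 6 + 1 = 7.
R2 does not apply.
R3 applies: 7 + 2 = 9.
R4 applies: 9 + 1 = 10.
R5 applies (level before this adjustment is 10 < 18, so +2): 10 + 2 = 12.
R6 applies: 12 + 2 = 14.
R7 applies: 14 − 3 = 11.
Final offense level: 11.
Criminal history: 15 prior points → Category Serious (12-16).
Level 11 falls in the 10-14 band.
Grid: Level 10-14 × Category Serious = 1530-1710 days.

1530-1710 days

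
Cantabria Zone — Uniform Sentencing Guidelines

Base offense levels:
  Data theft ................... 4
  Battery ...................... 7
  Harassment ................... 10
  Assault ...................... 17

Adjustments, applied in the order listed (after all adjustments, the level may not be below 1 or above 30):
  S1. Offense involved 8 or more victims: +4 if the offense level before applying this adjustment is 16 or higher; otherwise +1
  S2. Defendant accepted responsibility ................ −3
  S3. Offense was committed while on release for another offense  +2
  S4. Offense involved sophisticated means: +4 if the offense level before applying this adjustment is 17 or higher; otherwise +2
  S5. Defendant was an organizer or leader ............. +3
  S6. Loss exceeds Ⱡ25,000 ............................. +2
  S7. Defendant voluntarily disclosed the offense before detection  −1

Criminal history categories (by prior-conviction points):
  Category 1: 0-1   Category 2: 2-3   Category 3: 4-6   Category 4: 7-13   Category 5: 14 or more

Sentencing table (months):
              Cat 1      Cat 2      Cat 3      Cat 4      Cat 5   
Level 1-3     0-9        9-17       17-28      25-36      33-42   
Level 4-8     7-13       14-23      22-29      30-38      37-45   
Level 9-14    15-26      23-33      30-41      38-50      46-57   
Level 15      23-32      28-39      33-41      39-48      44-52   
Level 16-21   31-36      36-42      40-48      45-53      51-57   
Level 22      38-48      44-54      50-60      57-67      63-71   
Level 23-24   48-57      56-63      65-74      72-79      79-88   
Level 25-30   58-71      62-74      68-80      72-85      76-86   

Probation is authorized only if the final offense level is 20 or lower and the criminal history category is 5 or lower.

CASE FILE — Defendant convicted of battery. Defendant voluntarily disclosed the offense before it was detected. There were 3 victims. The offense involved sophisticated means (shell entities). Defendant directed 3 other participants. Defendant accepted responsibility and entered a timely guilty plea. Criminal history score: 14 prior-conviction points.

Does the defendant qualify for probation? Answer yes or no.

Base offense level for battery: 7.
S1 does not apply.
S2 applies: 7 − 3 = 4.
S3 does not apply.
S4 applies (level before this adjustment is 4 < 17, so +2): 4 + 2 = 6.
S5 applies: 6 + 3 = 9.
S6 does not apply.
S7 applies: 9 − 1 = 8.
Final offense level: 8.
Criminal history: 14 prior points → Category 5 (14+).
Level 8 falls in the 4-8 band.
Grid: Level 4-8 × Category 5 = 37-45 months.
Probation check: level 8 ≤ 20 and category 5 ≤ 5 → eligible.

Yes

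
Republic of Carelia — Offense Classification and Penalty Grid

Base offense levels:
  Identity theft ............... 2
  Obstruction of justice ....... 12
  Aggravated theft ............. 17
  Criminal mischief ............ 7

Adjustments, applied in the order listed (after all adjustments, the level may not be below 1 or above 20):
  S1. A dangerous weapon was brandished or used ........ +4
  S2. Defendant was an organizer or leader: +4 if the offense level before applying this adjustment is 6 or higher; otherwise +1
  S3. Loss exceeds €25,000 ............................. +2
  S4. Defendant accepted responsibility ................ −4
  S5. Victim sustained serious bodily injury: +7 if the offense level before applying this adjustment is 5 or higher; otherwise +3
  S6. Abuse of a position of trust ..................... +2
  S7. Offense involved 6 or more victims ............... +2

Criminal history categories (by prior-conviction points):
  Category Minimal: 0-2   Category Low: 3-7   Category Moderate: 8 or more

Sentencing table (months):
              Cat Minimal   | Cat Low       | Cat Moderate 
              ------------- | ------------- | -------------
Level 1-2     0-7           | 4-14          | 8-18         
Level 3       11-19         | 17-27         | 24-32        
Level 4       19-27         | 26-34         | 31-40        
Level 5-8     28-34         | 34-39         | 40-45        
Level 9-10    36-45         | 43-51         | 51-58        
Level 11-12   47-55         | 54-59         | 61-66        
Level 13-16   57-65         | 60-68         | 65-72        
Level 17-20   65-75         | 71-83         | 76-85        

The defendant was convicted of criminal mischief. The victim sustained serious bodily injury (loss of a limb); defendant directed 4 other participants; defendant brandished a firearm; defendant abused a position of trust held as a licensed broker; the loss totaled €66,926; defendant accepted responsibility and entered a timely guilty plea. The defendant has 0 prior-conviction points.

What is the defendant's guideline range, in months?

Base offense level for criminal mischief: 7.
S1 applies: 7 + 4 = 11.
S2 applies (level before this adjustment is 11 ≥ 6, so +4): 11 + 4 = 15.
S3 applies: 15 + 2 = 17.
S4 applies: 17 − 4 = 13.
S5 applies (level before this adjustment is 13 ≥ 5, so +7): 13 + 7 = 20.
S6 applies: 20 + 2 = 22.
Level 22 exceeds the maximum of 20; capped at 20.
Final offense level: 20.
Criminal history: 0 prior points → Category Minimal (0-2).
Level 20 falls in the 17-20 band.
Grid: Level 17-20 × Category Minimal = 65-75 months.

65-75 months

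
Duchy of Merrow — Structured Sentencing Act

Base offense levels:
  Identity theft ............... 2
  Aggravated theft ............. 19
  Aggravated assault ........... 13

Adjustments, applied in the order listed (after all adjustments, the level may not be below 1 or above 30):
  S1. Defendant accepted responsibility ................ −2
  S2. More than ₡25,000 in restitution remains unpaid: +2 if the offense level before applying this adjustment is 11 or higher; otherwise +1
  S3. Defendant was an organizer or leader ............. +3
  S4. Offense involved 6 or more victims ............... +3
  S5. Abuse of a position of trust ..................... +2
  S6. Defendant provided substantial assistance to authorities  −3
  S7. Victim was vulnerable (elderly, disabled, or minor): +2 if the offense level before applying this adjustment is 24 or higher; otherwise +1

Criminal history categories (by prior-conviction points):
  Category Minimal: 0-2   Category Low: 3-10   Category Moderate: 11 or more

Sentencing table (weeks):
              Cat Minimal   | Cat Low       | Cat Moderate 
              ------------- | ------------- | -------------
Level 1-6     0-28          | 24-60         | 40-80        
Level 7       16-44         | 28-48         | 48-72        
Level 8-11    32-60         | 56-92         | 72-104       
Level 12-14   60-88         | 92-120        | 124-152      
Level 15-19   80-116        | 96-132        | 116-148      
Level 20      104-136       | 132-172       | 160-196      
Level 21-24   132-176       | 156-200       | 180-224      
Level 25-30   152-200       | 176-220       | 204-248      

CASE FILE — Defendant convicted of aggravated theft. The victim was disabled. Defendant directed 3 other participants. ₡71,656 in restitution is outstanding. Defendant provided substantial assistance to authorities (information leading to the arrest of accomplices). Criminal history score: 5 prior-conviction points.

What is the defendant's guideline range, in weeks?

Base offense level for aggravated theft: 19.
S2 applies (level before this adjustment is 19 ≥ 11, so +2): 19 + 2 = 21.
S3 applies: 21 + 3 = 24.
S4 does not apply.
S5 does not apply.
S6 applies: 24 − 3 = 21.
S7 applies (level before this adjustment is 21 < 24, so +1): 21 + 1 = 22.
Final offense level: 22.
Criminal history: 5 prior points → Category Low (3-10).
Level 22 falls in the 21-24 band.
Grid: Level 21-24 × Category Low = 156-200 weeks.

156-200 weeks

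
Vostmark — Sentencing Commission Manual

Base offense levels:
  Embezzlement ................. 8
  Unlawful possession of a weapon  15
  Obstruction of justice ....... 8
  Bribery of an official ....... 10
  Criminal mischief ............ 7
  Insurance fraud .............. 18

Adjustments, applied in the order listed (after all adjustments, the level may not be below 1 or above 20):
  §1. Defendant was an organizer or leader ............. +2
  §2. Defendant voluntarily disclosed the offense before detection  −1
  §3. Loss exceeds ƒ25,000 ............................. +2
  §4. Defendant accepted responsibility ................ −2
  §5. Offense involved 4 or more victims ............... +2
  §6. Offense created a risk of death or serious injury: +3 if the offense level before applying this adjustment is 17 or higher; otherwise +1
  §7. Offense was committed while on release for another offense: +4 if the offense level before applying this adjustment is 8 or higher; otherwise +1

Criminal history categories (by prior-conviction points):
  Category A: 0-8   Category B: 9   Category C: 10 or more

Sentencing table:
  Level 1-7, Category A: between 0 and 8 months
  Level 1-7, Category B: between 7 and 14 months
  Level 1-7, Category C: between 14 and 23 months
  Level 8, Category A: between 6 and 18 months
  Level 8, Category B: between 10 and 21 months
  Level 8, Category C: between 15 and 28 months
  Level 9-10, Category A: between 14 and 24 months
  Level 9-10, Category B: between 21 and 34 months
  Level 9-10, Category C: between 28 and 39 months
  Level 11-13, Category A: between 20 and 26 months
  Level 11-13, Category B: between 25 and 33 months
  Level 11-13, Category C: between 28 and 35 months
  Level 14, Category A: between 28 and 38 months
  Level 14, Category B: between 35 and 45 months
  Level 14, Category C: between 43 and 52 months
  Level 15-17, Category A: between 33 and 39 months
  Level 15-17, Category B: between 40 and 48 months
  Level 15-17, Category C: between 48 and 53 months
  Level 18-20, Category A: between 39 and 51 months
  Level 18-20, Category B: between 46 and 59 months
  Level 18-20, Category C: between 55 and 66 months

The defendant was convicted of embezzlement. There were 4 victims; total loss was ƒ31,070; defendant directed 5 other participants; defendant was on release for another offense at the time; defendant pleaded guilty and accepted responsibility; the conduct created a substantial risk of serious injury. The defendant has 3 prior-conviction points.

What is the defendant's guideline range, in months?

Base offense level for embezzlement: 8.
§1 applies: 8 + 2 = 10.
§3 applies: 10 + 2 = 12.
§4 applies: 12 − 2 = 10.
§5 applies: 10 + 2 = 12.
§6 applies (level before this adjustment is 12 < 17, so +1): 12 + 1 = 13.
§7 applies (level before this adjustment is 13 ≥ 8, so +4): 13 + 4 = 17.
Final offense level: 17.
Criminal history: 3 prior points → Category A (0-8).
Level 17 falls in the 15-17 band.
Grid: Level 15-17 × Category A = 33-39 months.

33-39 months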